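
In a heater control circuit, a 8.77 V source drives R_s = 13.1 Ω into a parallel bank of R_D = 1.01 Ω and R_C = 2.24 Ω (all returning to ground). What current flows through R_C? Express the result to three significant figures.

I ≈ 0.198 A

Combine the parallel branches: R_p = (1/1.01 + 1/2.24)⁻¹ = 0.6961 Ω.
V_A = 8.77 × 0.6961/13.80 = 0.4425 V.
Branch current I = V_A/R_C = 0.4425/2.24 = 0.1976 A.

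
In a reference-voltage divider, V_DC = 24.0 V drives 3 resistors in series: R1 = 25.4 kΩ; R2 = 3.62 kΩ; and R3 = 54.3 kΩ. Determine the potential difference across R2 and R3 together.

Total series resistance ΣR = 25.4 + 3.62 + 54.3 = 83.32 kΩ.
R_{R2..R3} = 3.62 + 54.3 = 57.92 kΩ.
V = V_DC · R/ΣR = 24.0 × 0.6952 = 16.68 V.

V ≈ 16.7 V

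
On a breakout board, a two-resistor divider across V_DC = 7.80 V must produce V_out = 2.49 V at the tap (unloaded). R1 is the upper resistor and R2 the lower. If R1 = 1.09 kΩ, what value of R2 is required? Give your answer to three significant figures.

V_out/V_DC = R2/(R1+R2) = 0.3192.
R2 = R1 · 0.3192/(1 − 0.3192) = 0.5111 kΩ.

R2 ≈ 0.511 kΩ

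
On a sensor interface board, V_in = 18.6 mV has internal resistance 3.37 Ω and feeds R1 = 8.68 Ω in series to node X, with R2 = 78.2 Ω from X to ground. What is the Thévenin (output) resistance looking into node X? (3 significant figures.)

R_th ≈ 10.4 Ω

R1' = 3.37 + 8.68 = 12.05 Ω (source resistance + R1).
With V_in suppressed (replaced by a short), R_th = R1' ‖ R2 = (12.05 × 78.2)/(12.05 + 78.2) = 10.44 Ω.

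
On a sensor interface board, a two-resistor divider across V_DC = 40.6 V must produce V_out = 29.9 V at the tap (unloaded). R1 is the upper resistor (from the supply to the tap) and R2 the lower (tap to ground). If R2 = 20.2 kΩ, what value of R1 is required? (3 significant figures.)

Required fraction k = V_out/V_DC = 0.7365.
R1 = R2·(1/k − 1) = 20.2 × 0.3579 = 7.229 kΩ.

R1 ≈ 7.23 kΩ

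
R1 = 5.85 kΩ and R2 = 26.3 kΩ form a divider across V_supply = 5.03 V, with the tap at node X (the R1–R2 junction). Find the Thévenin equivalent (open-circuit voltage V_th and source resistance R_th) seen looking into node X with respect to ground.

V_th ≈ 4.11 V, R_th ≈ 4.79 kΩ

Open-circuit (no load on X): V_th = V_supply · R2/(R1 + R2) = 5.03 × 26.3/(5.850 + 26.3) = 4.115 V.
With V_supply suppressed (replaced by a short), R_th = R1 ‖ R2 = (5.850 × 26.3)/(5.850 + 26.3) = 4.786 kΩ.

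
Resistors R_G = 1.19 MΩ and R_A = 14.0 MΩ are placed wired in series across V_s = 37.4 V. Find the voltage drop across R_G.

V ≈ 2.93 V

Total series resistance ΣR = 1.19 + 14.0 = 15.19 MΩ.
Voltage divider: V = V_s · (1.190 / 15.19) = 37.4 × 0.07834 = 2.930 V.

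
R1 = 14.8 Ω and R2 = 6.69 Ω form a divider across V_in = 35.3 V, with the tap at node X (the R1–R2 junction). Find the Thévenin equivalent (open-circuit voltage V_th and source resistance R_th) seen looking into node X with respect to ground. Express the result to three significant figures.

V_th is the unloaded tap voltage: V_in · R2/(R1+R2) = 35.3 × 0.3113 = 10.99 V.
With V_in suppressed (replaced by a short), R_th = R1 ‖ R2 = (14.80 × 6.69)/(14.80 + 6.69) = 4.607 Ω.

V_th ≈ 11.0 V, R_th ≈ 4.61 Ω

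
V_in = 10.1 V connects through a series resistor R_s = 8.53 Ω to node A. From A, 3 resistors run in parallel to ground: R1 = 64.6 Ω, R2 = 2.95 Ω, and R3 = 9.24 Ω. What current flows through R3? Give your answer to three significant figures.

I ≈ 0.221 A

Equivalent of the parallel group: R_p = 2.161 Ω.
Node voltage V_A = V_in · R_p/(R_s + R_p) = 10.1 × 0.2022 = 2.042 V.
I(R3) = V_A / R3 = 2.042/9.24 = 0.2210 A.
(Equivalently: I_total = 0.9447 A, then current-divider fraction G_k/ΣG = 0.2339.)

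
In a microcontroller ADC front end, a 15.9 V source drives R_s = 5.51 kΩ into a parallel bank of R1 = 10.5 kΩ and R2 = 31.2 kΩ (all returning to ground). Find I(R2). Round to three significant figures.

I ≈ 0.300 mA

Combine the parallel branches: R_p = (1/10.5 + 1/31.2)⁻¹ = 7.856 kΩ.
V_A = 15.9 × 7.856/13.37 = 9.345 V.
Branch current I = V_A/R2 = 9.345/31.2 = 0.2995 mA.
(Check via current divider: I_total = 1.190 mA; share G_k/ΣG = 0.2518 → same result.)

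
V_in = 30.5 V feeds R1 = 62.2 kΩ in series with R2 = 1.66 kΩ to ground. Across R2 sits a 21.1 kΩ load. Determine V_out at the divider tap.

V_out ≈ 0.736 V

First combine the lower leg with the load: R2 ‖ R_L = 1.539 kΩ.
Now apply the divider: V_out = 30.5 × 0.02414 = 0.7364 V.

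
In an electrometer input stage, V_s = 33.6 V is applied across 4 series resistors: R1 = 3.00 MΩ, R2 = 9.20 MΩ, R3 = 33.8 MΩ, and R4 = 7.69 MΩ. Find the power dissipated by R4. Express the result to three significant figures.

P ≈ 3.01 µW

Series current I = V_s/ΣR = 33.6/53.69 = 0.6258 µA.
V(R4) = I·R = 4.813 V; P = V·I = 4.813 × 0.6258 = 3.012 µW.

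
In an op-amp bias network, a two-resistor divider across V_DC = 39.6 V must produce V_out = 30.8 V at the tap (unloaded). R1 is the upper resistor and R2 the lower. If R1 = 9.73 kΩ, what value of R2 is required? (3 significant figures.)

The divider ratio is R2/(R1+R2) = 30.8/39.6 = 0.7778.
So R2 = R1 · V_out/(V_DC − V_out) = 9.73 × 30.8/(39.6 − 30.8) = 9.73 × 3.500 = 34.05 kΩ.

R2 ≈ 34.1 kΩ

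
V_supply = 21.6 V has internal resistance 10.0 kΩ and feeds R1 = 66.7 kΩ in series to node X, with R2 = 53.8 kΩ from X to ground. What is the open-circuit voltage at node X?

R1' = 10.0 + 66.7 = 76.70 kΩ (source resistance + R1).
With X open, the divider is unloaded: V_th = 21.6 × 53.8/130.5 = 8.905 V.

V_th ≈ 8.90 V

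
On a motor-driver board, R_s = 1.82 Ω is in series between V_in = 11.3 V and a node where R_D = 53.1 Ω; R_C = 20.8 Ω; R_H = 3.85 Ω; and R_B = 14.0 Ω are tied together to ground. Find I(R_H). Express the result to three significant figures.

Parallel bank: R_p = 1/(1/53.1 + 1/20.8 + 1/3.85 + 1/14.0) = 2.512 Ω.
V_A by voltage divider: V_A = 11.3 × 2.512/(1.82 + 2.512) = 6.553 V.
Branch current I = V_A/R_H = 6.553/3.85 = 1.702 A.

I ≈ 1.70 A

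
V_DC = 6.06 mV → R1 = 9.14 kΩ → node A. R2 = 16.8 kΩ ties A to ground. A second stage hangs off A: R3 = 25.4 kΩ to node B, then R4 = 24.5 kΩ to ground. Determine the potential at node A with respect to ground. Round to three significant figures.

Node A sees R2 in parallel with the series input of stage 2, R3 + R4 = 49.90 kΩ.
R2 ‖ (R3+R4) = 12.57 kΩ.
First divider: V_A = V_DC · 12.57/(9.14 + 12.57) = 3.509 mV.

V_A ≈ 3.51 mV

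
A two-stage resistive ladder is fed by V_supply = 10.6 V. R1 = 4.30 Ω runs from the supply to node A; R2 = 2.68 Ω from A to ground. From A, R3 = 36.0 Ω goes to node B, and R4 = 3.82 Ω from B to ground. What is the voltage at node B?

V_B ≈ 0.375 V

The second stage (R3 + R4 = 39.82 Ω) loads node A in parallel with R2.
Effective lower resistance at A: R2 ‖ 39.82 = 2.511 Ω.
First divider: V_A = V_supply · 2.511/(4.30 + 2.511) = 3.908 V.
Stage 2 is unloaded, so V_B = V_A · R4/(R3+R4) = 3.908 × 3.82/39.82 = 0.3749 V.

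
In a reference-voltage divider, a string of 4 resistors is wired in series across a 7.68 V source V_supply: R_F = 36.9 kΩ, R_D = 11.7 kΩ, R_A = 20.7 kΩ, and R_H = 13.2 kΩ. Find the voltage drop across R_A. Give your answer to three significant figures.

V ≈ 1.93 V

ΣR = 36.9 + 11.7 + 20.7 + 13.2 = 82.50 kΩ.
Voltage divider: V = V_supply · (20.70 / 82.50) = 7.68 × 0.2509 = 1.927 V.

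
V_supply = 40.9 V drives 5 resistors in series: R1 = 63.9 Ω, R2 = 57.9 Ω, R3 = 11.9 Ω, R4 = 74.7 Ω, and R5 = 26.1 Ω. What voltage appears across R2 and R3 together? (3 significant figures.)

Total series resistance ΣR = 63.9 + 57.9 + 11.9 + 74.7 + 26.1 = 234.5 Ω.
R_{R2..R3} = 57.9 + 11.9 = 69.80 Ω.
V = V_supply · R/ΣR = 40.9 × 0.2977 = 12.17 V.

V ≈ 12.2 V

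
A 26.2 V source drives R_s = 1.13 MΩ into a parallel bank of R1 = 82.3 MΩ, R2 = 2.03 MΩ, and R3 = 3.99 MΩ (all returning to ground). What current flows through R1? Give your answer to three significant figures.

Combine the parallel branches: R_p = (1/82.3 + 1/2.03 + 1/3.99)⁻¹ = 1.324 MΩ.
Node voltage V_A = V_in · R_p/(R_s + R_p) = 26.2 × 0.5395 = 14.13 V.
Branch current I = V_A/R1 = 14.13/82.3 = 0.1717 µA.
(Equivalently: I_total = 10.68 µA, then current-divider fraction G_k/ΣG = 0.01609.)

I ≈ 0.172 µA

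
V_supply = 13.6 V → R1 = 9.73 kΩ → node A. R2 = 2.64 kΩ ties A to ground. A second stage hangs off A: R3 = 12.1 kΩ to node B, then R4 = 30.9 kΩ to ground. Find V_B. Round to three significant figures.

Looking into the second stage from A: R3 + R4 = 43.00 kΩ appears in parallel with R2.
Effective lower resistance at A: R2 ‖ 43.00 = 2.487 kΩ.
So V_A = 13.6 × 0.2036 = 2.769 V.
Then the unloaded second divider: V_B = V_A × R4/(R3+R4) = 2.769 × 0.7186 = 1.990 V.

V_B ≈ 1.99 V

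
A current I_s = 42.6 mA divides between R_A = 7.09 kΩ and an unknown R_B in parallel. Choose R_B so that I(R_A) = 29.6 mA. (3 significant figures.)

R_B ≈ 16.1 kΩ

The fraction through R_A equals R_B/(R_A+R_B).
29.6/42.6 = R_B/(R_A + R_B) → R_B = R_A · (0.6948)/(1 − 0.6948) = 7.09 × 2.277 = 16.14 kΩ.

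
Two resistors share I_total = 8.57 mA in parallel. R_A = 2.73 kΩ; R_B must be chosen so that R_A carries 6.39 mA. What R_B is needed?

R_B ≈ 8.00 kΩ

In a two-way split, I_A/I_total = R_B/(R_A + R_B).
6.39/8.57 = R_B/(R_A + R_B) → R_B = R_A · (0.7456)/(1 − 0.7456) = 2.73 × 2.931 = 8.002 kΩ.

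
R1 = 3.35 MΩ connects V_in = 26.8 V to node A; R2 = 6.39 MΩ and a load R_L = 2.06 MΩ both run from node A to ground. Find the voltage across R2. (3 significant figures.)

First combine the lower leg with the load: R2 ‖ R_L = 1.558 MΩ.
Voltage divider with the loaded lower leg: V_out = 26.8 × 1.558/(3.35 + 1.558) = 26.8 × 0.3174 = 8.507 V.
(Unloaded it would be 17.6 V; the load pulls it down.)

V_out ≈ 8.51 V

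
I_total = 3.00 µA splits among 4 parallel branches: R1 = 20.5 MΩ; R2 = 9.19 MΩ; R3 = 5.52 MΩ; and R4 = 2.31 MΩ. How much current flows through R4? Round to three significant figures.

I ≈ 1.68 µA

Conductances: ΣG = 1/20.5 + 1/9.19 + 1/5.52 + 1/2.31 = 0.7717 (1/MΩ).
Current divider: I(R4) = I_total · G_k/ΣG = 3.00 × (0.4329/0.7717) = 3.00 × 0.5610 = 1.683 µA.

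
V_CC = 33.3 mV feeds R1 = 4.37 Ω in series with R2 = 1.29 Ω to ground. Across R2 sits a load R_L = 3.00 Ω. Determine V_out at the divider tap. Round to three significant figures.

The load sits in parallel with R2, giving an effective lower resistance R2' = R2·R_L/(R2+R_L) = 0.9021 Ω.
Voltage divider with the loaded lower leg: V_out = 33.3 × 0.9021/(4.37 + 0.9021) = 33.3 × 0.1711 = 5.698 mV.

V_out ≈ 5.70 mV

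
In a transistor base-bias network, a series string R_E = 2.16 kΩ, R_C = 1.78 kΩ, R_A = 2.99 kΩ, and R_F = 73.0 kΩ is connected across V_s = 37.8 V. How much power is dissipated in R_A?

P ≈ 0.669 mW

The common current is I = 37.8/79.93 = 0.4729 mA.
V(R_A) = I·R = 1.414 V; P = V·I = 1.414 × 0.4729 = 0.6687 mW.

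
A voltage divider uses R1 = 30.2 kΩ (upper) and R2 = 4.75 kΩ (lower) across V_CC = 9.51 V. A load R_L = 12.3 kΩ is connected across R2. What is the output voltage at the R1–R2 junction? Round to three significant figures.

V_out ≈ 0.969 V

The load sits in parallel with R2, giving an effective lower resistance R2' = R2·R_L/(R2+R_L) = 3.427 kΩ.
Voltage divider with the loaded lower leg: V_out = 9.51 × 3.427/(30.2 + 3.427) = 9.51 × 0.1019 = 0.9691 V.
(Unloaded it would be 1.29 V; the load pulls it down.)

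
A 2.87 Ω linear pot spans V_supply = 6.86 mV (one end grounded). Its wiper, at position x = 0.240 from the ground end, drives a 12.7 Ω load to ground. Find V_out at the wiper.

The pot divides into 2.181 Ω above the wiper and 0.6888 Ω below.
Lower segment in parallel with the load: 0.6888 ‖ 12.7 = 0.6534 Ω.
Loaded-divider output: V_out = 6.86 × 0.2305 = 1.581 mV.

V_out ≈ 1.58 mV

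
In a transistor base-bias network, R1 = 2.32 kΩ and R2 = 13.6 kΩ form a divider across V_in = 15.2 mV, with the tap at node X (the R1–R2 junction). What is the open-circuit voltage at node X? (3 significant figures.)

V_th ≈ 13.0 mV

Open-circuit (no load on X): V_th = V_in · R2/(R1 + R2) = 15.2 × 13.6/(2.320 + 13.6) = 12.98 mV.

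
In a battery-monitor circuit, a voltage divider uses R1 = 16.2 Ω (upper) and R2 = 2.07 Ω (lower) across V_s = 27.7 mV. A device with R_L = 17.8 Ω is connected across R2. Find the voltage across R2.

First combine the lower leg with the load: R2 ‖ R_L = 1.854 Ω.
Now apply the divider: V_out = 27.7 × 0.1027 = 2.845 mV.

V_out ≈ 2.85 mV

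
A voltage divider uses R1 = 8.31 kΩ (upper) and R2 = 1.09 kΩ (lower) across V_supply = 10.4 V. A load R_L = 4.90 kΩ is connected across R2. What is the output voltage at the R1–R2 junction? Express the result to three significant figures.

V_out ≈ 1.01 V

The load sits in parallel with R2, giving an effective lower resistance R2' = R2·R_L/(R2+R_L) = 0.8917 kΩ.
Then V_out = V_supply · R2'/(R1 + R2') = 10.4 × 0.8917/9.202 = 1.008 V.
(Unloaded it would be 1.21 V; the load pulls it down.)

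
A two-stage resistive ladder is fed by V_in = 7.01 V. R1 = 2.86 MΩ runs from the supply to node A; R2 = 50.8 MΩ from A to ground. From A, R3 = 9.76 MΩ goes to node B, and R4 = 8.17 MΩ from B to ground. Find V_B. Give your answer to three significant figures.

V_B ≈ 2.63 V

Node A sees R2 in parallel with the series input of stage 2, R3 + R4 = 17.93 MΩ.
R2 ‖ (R3+R4) = 13.25 MΩ.
First divider: V_A = V_in · 13.25/(2.86 + 13.25) = 5.766 V.
Then the unloaded second divider: V_B = V_A × R4/(R3+R4) = 5.766 × 0.4557 = 2.627 V.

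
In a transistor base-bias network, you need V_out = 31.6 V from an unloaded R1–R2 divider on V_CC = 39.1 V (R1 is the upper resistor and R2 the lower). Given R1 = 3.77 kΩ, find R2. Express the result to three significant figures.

R2 ≈ 15.9 kΩ

V_out/V_CC = R2/(R1+R2) = 0.8082.
So R2 = R1 · V_out/(V_CC − V_out) = 3.77 × 31.6/(39.1 − 31.6) = 3.77 × 4.213 = 15.88 kΩ.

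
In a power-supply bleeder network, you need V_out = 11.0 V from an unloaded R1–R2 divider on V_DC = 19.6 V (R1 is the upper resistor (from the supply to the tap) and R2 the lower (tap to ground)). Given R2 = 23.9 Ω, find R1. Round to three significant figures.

R1 ≈ 18.7 Ω

Required fraction k = V_out/V_DC = 0.5612.
So R1 = R2 · (V_DC/V_out − 1) = 23.9 × (19.6/11.0 − 1) = 23.9 × 0.7818 = 18.69 Ω.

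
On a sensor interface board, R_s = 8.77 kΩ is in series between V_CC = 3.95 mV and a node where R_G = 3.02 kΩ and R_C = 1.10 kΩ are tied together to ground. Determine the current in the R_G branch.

I ≈ 0.110 µA

Combine the parallel branches: R_p = (1/3.02 + 1/1.10)⁻¹ = 0.8063 kΩ.
V_A = 3.95 × 0.8063/9.576 = 0.3326 mV.
Branch current I = V_A/R_G = 0.3326/3.02 = 0.1101 µA.
(Check via current divider: I_total = 0.4125 µA; share G_k/ΣG = 0.2670 → same result.)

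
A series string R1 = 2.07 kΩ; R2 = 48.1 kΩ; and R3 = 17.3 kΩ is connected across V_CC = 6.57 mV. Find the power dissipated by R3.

P ≈ 0.164 nW

Series current I = V_CC/ΣR = 6.57/67.47 = 0.09738 µA.
V(R3) = I·R = 1.685 mV; P = V·I = 1.685 × 0.09738 = 0.1640 nW.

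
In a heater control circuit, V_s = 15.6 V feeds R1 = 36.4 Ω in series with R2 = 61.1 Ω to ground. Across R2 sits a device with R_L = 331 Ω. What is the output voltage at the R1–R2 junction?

R2 ‖ R_L = (61.1 × 331)/(61.1 + 331) = 51.58 Ω.
Now apply the divider: V_out = 15.6 × 0.5863 = 9.146 V.
(Unloaded it would be 9.78 V; the load pulls it down.)

V_out ≈ 9.15 V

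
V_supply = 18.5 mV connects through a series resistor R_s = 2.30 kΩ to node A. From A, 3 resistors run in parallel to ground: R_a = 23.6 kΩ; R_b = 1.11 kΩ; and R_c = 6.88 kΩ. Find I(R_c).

Combine the parallel branches: R_p = (1/23.6 + 1/1.11 + 1/6.88)⁻¹ = 0.9186 kΩ.
V_A = 18.5 × 0.9186/3.219 = 5.280 mV.
Branch current I = V_A/R_c = 5.280/6.88 = 0.7674 µA.

I ≈ 0.767 µA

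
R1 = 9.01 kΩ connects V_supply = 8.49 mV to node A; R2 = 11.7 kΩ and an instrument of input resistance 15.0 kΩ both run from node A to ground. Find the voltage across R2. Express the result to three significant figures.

R2 ‖ R_L = (11.7 × 15.0)/(11.7 + 15.0) = 6.573 kΩ.
Then V_out = V_supply · R2'/(R1 + R2') = 8.49 × 6.573/15.58 = 3.581 mV.

V_out ≈ 3.58 mV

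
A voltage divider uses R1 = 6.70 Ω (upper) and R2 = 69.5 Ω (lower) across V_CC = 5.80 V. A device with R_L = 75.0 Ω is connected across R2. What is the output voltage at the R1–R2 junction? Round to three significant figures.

R2 ‖ R_L = (69.5 × 75.0)/(69.5 + 75.0) = 36.07 Ω.
Now apply the divider: V_out = 5.80 × 0.8434 = 4.891 V.

V_out ≈ 4.89 V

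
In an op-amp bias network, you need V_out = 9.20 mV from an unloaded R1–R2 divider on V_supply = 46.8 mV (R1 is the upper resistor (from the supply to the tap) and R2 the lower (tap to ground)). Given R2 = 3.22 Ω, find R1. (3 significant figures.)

Required fraction k = V_out/V_supply = 0.1966.
So R1 = R2 · (V_supply/V_out − 1) = 3.22 × (46.8/9.20 − 1) = 3.22 × 4.087 = 13.16 Ω.

R1 ≈ 13.2 Ω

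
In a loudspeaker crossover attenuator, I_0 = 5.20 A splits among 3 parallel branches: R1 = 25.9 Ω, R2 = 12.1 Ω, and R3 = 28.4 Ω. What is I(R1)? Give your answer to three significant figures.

ΣG = 1/25.9 + 1/12.1 + 1/28.4 = 0.1565.
By the current-divider rule, I = I_0 · G_k/ΣG = 5.20 × 0.2468 = 1.283 A.

I ≈ 1.28 A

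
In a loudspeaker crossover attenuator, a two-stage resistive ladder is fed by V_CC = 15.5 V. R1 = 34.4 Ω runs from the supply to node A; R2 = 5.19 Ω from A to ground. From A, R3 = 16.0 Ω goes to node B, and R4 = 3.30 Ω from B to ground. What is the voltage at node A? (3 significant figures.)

V_A ≈ 1.65 V

The second stage (R3 + R4 = 19.30 Ω) loads node A in parallel with R2.
Effective lower resistance at A: R2 ‖ 19.30 = 4.090 Ω.
V_A = 15.5 × 4.090/(34.4 + 4.090) = 1.647 V.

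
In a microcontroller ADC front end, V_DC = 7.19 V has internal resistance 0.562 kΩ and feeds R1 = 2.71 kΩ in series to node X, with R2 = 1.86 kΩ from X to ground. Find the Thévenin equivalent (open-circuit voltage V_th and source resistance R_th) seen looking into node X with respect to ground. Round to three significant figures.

V_th ≈ 2.61 V, R_th ≈ 1.19 kΩ

R1' = 0.562 + 2.71 = 3.272 kΩ (source resistance + R1).
V_th is the unloaded tap voltage: V_DC · R2/(R1'+R2) = 7.19 × 0.3624 = 2.606 V.
Looking into X with the source shorted: R_th = R1'·R2/(R1'+R2) = 3.272 × 1.86/5.132 = 1.186 kΩ.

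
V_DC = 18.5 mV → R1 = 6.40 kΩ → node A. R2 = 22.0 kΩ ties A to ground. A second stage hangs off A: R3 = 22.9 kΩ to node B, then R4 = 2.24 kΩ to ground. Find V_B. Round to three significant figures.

The second stage (R3 + R4 = 25.14 kΩ) loads node A in parallel with R2.
R2 ‖ (R3+R4) = 11.73 kΩ.
First divider: V_A = V_DC · 11.73/(6.40 + 11.73) = 11.97 mV.
Stage 2 is unloaded, so V_B = V_A · R4/(R3+R4) = 11.97 × 2.24/25.14 = 1.067 mV.

V_B ≈ 1.07 mV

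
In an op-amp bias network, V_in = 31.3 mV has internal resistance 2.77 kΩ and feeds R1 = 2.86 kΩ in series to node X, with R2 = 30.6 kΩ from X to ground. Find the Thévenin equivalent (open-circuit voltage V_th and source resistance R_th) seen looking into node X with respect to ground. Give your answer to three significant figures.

V_th ≈ 26.4 mV, R_th ≈ 4.76 kΩ

R1' = 2.77 + 2.86 = 5.630 kΩ (source resistance + R1).
With X open, the divider is unloaded: V_th = 31.3 × 30.6/36.23 = 26.44 mV.
Looking into X with the source shorted: R_th = R1'·R2/(R1'+R2) = 5.630 × 30.6/36.23 = 4.755 kΩ.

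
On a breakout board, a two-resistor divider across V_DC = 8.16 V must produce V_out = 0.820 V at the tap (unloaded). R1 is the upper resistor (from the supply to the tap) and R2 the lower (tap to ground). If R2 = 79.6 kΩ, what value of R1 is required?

R1 ≈ 713 kΩ

V_out/V_DC = R2/(R1+R2) = 0.1005.
R1 = R2·(1/k − 1) = 79.6 × 8.951 = 712.5 kΩ.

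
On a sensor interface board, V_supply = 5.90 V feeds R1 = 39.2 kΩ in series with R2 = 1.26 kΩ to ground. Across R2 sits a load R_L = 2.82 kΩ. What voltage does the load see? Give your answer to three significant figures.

R2 ‖ R_L = (1.26 × 2.82)/(1.26 + 2.82) = 0.8709 kΩ.
Now apply the divider: V_out = 5.90 × 0.02173 = 0.1282 V.
(Unloaded it would be 0.184 V; the load pulls it down.)

V_out ≈ 0.128 V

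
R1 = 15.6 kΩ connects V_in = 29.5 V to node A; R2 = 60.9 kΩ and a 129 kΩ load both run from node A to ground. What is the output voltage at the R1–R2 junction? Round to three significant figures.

First combine the lower leg with the load: R2 ‖ R_L = 41.37 kΩ.
Now apply the divider: V_out = 29.5 × 0.7262 = 21.42 V.
(Unloaded it would be 23.5 V; the load pulls it down.)

V_out ≈ 21.4 V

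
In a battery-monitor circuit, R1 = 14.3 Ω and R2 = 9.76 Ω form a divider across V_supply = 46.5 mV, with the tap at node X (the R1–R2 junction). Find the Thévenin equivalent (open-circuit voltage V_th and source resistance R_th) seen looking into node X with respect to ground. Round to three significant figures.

V_th ≈ 18.9 mV, R_th ≈ 5.80 Ω

With X open, the divider is unloaded: V_th = 46.5 × 9.76/24.06 = 18.86 mV.
Looking into X with the source shorted: R_th = R1·R2/(R1+R2) = 14.30 × 9.76/24.06 = 5.801 Ω.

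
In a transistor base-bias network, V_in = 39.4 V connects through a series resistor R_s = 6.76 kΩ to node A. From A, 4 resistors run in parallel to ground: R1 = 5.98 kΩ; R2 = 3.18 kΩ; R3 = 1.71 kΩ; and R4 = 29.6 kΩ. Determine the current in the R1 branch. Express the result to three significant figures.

I ≈ 0.781 mA

Parallel bank: R_p = 1/(1/5.98 + 1/3.18 + 1/1.71 + 1/29.6) = 0.9089 kΩ.
V_A by voltage divider: V_A = 39.4 × 0.9089/(6.76 + 0.9089) = 4.669 V.
Branch current I = V_A/R1 = 4.669/5.98 = 0.7808 mA.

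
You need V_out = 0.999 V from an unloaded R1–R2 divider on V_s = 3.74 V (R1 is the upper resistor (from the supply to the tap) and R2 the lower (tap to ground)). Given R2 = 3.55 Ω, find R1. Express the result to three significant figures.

V_out/V_s = R2/(R1+R2) = 0.2671.
R1 = R2·(1/k − 1) = 3.55 × 2.744 = 9.740 Ω.

R1 ≈ 9.74 Ω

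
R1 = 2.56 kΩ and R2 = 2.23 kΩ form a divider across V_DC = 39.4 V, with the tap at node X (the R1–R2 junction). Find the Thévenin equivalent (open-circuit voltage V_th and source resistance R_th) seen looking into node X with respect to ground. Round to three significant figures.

V_th ≈ 18.3 V, R_th ≈ 1.19 kΩ

Open-circuit (no load on X): V_th = V_DC · R2/(R1 + R2) = 39.4 × 2.23/(2.560 + 2.23) = 18.34 V.
With V_DC suppressed (replaced by a short), R_th = R1 ‖ R2 = (2.560 × 2.23)/(2.560 + 2.23) = 1.192 kΩ.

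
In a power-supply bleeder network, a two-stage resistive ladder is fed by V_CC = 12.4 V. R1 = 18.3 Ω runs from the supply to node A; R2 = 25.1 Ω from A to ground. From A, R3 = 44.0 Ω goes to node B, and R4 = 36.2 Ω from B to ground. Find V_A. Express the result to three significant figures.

Node A sees R2 in parallel with the series input of stage 2, R3 + R4 = 80.20 Ω.
R2 ‖ (R3+R4) = 19.12 Ω.
V_A = 12.4 × 19.12/(18.3 + 19.12) = 6.335 V.

V_A ≈ 6.34 V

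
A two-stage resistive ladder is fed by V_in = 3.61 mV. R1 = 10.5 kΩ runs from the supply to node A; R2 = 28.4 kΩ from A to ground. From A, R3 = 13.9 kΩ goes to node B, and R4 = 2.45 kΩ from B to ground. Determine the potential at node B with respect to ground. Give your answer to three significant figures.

The second stage (R3 + R4 = 16.35 kΩ) loads node A in parallel with R2.
Effective lower resistance at A: R2 ‖ 16.35 = 10.38 kΩ.
V_A = 3.61 × 10.38/(10.5 + 10.38) = 1.794 mV.
V_B = V_A × 0.1498 = 0.2689 mV.

V_B ≈ 0.269 mV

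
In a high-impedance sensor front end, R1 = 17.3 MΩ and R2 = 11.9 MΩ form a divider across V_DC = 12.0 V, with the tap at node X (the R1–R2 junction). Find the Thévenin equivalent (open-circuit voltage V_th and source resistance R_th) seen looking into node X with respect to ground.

V_th is the unloaded tap voltage: V_DC · R2/(R1+R2) = 12.0 × 0.4075 = 4.890 V.
Looking into X with the source shorted: R_th = R1·R2/(R1+R2) = 17.30 × 11.9/29.20 = 7.050 MΩ.

V_th ≈ 4.89 V, R_th ≈ 7.05 MΩ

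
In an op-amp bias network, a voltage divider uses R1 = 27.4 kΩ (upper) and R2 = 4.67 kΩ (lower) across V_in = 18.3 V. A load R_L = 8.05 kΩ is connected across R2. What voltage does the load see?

V_out ≈ 1.78 V

R2 ‖ R_L = (4.67 × 8.05)/(4.67 + 8.05) = 2.955 kΩ.
Then V_out = V_in · R2'/(R1 + R2') = 18.3 × 2.955/30.36 = 1.782 V.
(Unloaded it would be 2.66 V; the load pulls it down.)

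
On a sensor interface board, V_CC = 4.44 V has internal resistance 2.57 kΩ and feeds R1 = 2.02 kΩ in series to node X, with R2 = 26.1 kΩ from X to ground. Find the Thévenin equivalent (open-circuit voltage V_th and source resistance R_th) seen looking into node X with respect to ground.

R1' = 2.57 + 2.02 = 4.590 kΩ (source resistance + R1).
With X open, the divider is unloaded: V_th = 4.44 × 26.1/30.69 = 3.776 V.
With V_CC suppressed (replaced by a short), R_th = R1' ‖ R2 = (4.590 × 26.1)/(4.590 + 26.1) = 3.904 kΩ.

V_th ≈ 3.78 V, R_th ≈ 3.90 kΩ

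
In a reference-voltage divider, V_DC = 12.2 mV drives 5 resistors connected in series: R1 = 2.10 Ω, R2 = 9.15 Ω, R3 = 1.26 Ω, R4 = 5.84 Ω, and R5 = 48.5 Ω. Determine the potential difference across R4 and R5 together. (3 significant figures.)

V ≈ 9.92 mV

Series total: ΣR = 2.10 + 9.15 + 1.26 + 5.84 + 48.5 = 66.85 Ω.
R_{R4..R5} = 5.84 + 48.5 = 54.34 Ω.
By the voltage-divider rule, V = 12.2 × 54.34/66.85 = 9.917 mV.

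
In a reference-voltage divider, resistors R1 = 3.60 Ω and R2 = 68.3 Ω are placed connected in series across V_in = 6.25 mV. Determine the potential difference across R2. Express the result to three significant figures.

ΣR = 3.60 + 68.3 = 71.90 Ω.
V = V_in · R/ΣR = 6.25 × 0.9499 = 5.937 mV.

V ≈ 5.94 mV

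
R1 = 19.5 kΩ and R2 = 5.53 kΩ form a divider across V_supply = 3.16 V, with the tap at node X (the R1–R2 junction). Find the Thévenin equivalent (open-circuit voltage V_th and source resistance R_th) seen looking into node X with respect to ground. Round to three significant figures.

Open-circuit (no load on X): V_th = V_supply · R2/(R1 + R2) = 3.16 × 5.53/(19.50 + 5.53) = 0.6982 V.
Zeroing V_supply shorts the top of R1 to ground, so R_th = R1 ‖ R2 = 4.308 kΩ.

V_th ≈ 0.698 V, R_th ≈ 4.31 kΩ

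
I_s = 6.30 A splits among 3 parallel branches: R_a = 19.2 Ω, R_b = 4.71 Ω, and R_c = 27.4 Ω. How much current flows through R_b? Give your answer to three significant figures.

Total conductance ΣG = 1/19.2 + 1/4.71 + 1/27.4 = 0.3009 (units of 1/Ω).
R_b takes the fraction G_k/ΣG = 0.2123/0.3009 = 0.7056, so I = 6.30 × 0.7056 = 4.445 A.

I ≈ 4.45 A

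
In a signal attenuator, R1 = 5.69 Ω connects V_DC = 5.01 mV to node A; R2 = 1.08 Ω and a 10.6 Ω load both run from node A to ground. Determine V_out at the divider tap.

V_out ≈ 0.736 mV

First combine the lower leg with the load: R2 ‖ R_L = 0.9801 Ω.
Now apply the divider: V_out = 5.01 × 0.1469 = 0.7362 mV.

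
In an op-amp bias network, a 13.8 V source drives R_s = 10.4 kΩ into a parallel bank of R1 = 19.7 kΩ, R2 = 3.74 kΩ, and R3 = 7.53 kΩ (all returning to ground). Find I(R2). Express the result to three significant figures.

Combine the parallel branches: R_p = (1/19.7 + 1/3.74 + 1/7.53)⁻¹ = 2.218 kΩ.
V_A by voltage divider: V_A = 13.8 × 2.218/(10.4 + 2.218) = 2.425 V.
Branch current I = V_A/R2 = 2.425/3.74 = 0.6485 mA.
(Equivalently: I_total = 1.094 mA, then current-divider fraction G_k/ΣG = 0.5929.)

I ≈ 0.648 mA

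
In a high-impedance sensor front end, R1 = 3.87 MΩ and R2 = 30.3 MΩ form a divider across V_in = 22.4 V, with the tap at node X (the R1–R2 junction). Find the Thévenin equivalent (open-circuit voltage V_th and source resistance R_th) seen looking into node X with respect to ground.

With X open, the divider is unloaded: V_th = 22.4 × 30.3/34.17 = 19.86 V.
Zeroing V_in shorts the top of R1 to ground, so R_th = R1 ‖ R2 = 3.432 MΩ.

V_th ≈ 19.9 V, R_th ≈ 3.43 MΩ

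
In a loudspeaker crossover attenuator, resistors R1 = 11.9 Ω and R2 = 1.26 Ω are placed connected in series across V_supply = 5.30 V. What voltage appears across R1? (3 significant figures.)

V ≈ 4.79 V

ΣR = 11.9 + 1.26 = 13.16 Ω.
V = V_supply · R/ΣR = 5.30 × 0.9043 = 4.793 V.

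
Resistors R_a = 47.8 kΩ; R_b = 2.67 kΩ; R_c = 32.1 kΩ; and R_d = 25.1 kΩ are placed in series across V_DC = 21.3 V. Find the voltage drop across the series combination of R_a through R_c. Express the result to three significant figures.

V ≈ 16.3 V

Series total: ΣR = 47.8 + 2.67 + 32.1 + 25.1 = 107.7 kΩ.
R_{R_a..R_c} = 47.8 + 2.67 + 32.1 = 82.57 kΩ.
By the voltage-divider rule, V = 21.3 × 82.57/107.7 = 16.33 V.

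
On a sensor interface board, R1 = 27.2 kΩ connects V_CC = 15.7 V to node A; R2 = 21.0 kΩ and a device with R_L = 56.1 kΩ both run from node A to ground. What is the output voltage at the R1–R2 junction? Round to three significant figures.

V_out ≈ 5.65 V

The load sits in parallel with R2, giving an effective lower resistance R2' = R2·R_L/(R2+R_L) = 15.28 kΩ.
Now apply the divider: V_out = 15.7 × 0.3597 = 5.647 V.
(Unloaded it would be 6.84 V; the load pulls it down.)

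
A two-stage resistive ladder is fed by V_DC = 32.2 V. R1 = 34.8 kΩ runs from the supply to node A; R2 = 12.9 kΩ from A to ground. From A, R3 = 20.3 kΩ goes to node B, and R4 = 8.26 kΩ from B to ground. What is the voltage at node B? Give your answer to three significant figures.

The second stage (R3 + R4 = 28.56 kΩ) loads node A in parallel with R2.
Effective lower resistance at A: R2 ‖ 28.56 = 8.886 kΩ.
First divider: V_A = V_DC · 8.886/(34.8 + 8.886) = 6.550 V.
Stage 2 is unloaded, so V_B = V_A · R4/(R3+R4) = 6.550 × 8.26/28.56 = 1.894 V.

V_B ≈ 1.89 V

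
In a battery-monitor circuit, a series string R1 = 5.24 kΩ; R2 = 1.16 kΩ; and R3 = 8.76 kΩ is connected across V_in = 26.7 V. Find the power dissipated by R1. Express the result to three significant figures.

ΣR = 15.16 kΩ → I = 26.7/15.16 = 1.761 mA.
P(R1) = I²·R1 = (1.761)² × 5.24 = 16.25 mW.

P ≈ 16.3 mW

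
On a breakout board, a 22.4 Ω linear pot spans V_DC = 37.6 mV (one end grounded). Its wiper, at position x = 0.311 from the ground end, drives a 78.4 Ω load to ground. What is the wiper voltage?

The pot divides into 15.43 Ω above the wiper and 6.966 Ω below.
Lower segment in parallel with the load: 6.966 ‖ 78.4 = 6.398 Ω.
V_out = 37.6 × 6.398/(15.43 + 6.398) = 11.02 mV.

V_out ≈ 11.0 mV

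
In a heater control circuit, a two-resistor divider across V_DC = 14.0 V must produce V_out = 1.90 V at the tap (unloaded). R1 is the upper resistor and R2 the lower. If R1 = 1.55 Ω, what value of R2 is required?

The divider ratio is R2/(R1+R2) = 1.90/14.0 = 0.1357.
R2 = R1 · 0.1357/(1 − 0.1357) = 0.2434 Ω.

R2 ≈ 0.243 Ω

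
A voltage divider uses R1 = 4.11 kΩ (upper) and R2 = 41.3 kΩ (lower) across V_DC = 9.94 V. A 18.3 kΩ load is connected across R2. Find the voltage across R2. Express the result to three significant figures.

First combine the lower leg with the load: R2 ‖ R_L = 12.68 kΩ.
Then V_out = V_DC · R2'/(R1 + R2') = 9.94 × 12.68/16.79 = 7.507 V.

V_out ≈ 7.51 V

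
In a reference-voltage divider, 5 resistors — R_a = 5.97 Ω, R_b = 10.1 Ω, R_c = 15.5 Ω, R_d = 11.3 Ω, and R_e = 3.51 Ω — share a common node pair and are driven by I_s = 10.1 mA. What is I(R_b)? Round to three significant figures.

I ≈ 1.42 mA

Conductances: ΣG = 1/5.97 + 1/10.1 + 1/15.5 + 1/11.3 + 1/3.51 = 0.7044 (1/Ω).
Current divider: I(R_b) = I_s · G_k/ΣG = 10.1 × (0.09901/0.7044) = 10.1 × 0.1406 = 1.420 mA.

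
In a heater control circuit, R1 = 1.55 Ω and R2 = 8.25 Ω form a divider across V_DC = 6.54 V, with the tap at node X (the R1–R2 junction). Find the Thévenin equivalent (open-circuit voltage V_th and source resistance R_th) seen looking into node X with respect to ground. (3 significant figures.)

V_th ≈ 5.51 V, R_th ≈ 1.30 Ω

Open-circuit (no load on X): V_th = V_DC · R2/(R1 + R2) = 6.54 × 8.25/(1.550 + 8.25) = 5.506 V.
Looking into X with the source shorted: R_th = R1·R2/(R1+R2) = 1.550 × 8.25/9.800 = 1.305 Ω.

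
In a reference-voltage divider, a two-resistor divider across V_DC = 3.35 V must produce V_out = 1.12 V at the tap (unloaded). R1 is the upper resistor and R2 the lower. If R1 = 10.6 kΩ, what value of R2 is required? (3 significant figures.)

The divider ratio is R2/(R1+R2) = 1.12/3.35 = 0.3343.
R2 = R1 · 0.3343/(1 − 0.3343) = 5.324 kΩ.

R2 ≈ 5.32 kΩ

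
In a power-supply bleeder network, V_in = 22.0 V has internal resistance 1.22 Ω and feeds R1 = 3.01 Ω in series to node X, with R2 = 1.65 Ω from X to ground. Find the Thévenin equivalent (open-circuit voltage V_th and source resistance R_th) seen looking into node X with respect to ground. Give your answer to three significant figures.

V_th ≈ 6.17 V, R_th ≈ 1.19 Ω

R1' = 1.22 + 3.01 = 4.230 Ω (source resistance + R1).
V_th is the unloaded tap voltage: V_in · R2/(R1'+R2) = 22.0 × 0.2806 = 6.173 V.
Zeroing V_in shorts the top of R1' to ground, so R_th = R1' ‖ R2 = 1.187 Ω.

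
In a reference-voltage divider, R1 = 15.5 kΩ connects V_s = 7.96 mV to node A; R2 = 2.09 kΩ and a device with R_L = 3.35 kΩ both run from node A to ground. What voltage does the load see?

The load sits in parallel with R2, giving an effective lower resistance R2' = R2·R_L/(R2+R_L) = 1.287 kΩ.
Now apply the divider: V_out = 7.96 × 0.07667 = 0.6103 mV.

V_out ≈ 0.610 mV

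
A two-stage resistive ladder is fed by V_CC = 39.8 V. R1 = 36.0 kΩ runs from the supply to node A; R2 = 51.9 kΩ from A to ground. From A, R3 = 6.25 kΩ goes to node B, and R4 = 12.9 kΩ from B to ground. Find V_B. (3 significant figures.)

Looking into the second stage from A: R3 + R4 = 19.15 kΩ appears in parallel with R2.
R2 ‖ (R3+R4) = 13.99 kΩ.
V_A = 39.8 × 13.99/(36.0 + 13.99) = 11.14 V.
Then the unloaded second divider: V_B = V_A × R4/(R3+R4) = 11.14 × 0.6736 = 7.502 V.

V_B ≈ 7.50 V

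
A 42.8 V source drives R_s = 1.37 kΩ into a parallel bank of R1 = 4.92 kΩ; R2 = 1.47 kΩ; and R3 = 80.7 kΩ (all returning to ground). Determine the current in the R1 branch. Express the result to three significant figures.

I ≈ 3.91 mA

Equivalent of the parallel group: R_p = 1.116 kΩ.
Node voltage V_A = V_s · R_p/(R_s + R_p) = 42.8 × 0.4490 = 19.22 V.
Branch current I = V_A/R1 = 19.22/4.92 = 3.906 mA.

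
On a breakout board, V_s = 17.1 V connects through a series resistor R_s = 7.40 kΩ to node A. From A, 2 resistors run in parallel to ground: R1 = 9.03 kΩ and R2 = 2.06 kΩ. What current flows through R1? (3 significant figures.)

Combine the parallel branches: R_p = (1/9.03 + 1/2.06)⁻¹ = 1.677 kΩ.
V_A by voltage divider: V_A = 17.1 × 1.677/(7.40 + 1.677) = 3.160 V.
I(R1) = V_A / R1 = 3.160/9.03 = 0.3499 mA.
(Equivalently: I_total = 1.884 mA, then current-divider fraction G_k/ΣG = 0.1858.)

I ≈ 0.350 mA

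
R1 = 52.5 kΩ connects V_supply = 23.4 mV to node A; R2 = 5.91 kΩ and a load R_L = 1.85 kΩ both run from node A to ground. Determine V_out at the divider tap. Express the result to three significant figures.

V_out ≈ 0.612 mV

The load sits in parallel with R2, giving an effective lower resistance R2' = R2·R_L/(R2+R_L) = 1.409 kΩ.
Voltage divider with the loaded lower leg: V_out = 23.4 × 1.409/(52.5 + 1.409) = 23.4 × 0.02614 = 0.6116 mV.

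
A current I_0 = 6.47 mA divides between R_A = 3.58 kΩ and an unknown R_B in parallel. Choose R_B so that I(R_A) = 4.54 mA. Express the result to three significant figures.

R_B ≈ 8.42 kΩ

Two-branch current divider: I_A = I_0 · R_B/(R_A + R_B).
4.54/6.47 = R_B/(R_A + R_B) → R_B = R_A · (0.7017)/(1 − 0.7017) = 3.58 × 2.352 = 8.421 kΩ.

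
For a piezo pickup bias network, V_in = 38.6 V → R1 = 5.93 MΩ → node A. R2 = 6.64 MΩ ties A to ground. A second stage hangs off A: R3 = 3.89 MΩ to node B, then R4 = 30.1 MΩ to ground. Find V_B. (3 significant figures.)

V_B ≈ 16.5 V

Node A sees R2 in parallel with the series input of stage 2, R3 + R4 = 33.99 MΩ.
Effective lower resistance at A: R2 ‖ 33.99 = 5.555 MΩ.
So V_A = 38.6 × 0.4837 = 18.67 V.
Then the unloaded second divider: V_B = V_A × R4/(R3+R4) = 18.67 × 0.8856 = 16.53 V.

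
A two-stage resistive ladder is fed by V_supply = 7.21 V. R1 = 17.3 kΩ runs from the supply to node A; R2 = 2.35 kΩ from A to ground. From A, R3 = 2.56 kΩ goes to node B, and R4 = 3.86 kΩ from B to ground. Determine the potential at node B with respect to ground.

Node A sees R2 in parallel with the series input of stage 2, R3 + R4 = 6.420 kΩ.
R2 ‖ (R3+R4) = 1.720 kΩ.
So V_A = 7.21 × 0.09045 = 0.6521 V.
V_B = V_A × 0.6012 = 0.3921 V.

V_B ≈ 0.392 V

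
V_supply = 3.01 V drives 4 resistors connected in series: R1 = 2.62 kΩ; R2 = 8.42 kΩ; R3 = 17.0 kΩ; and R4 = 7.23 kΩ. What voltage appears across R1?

Total series resistance ΣR = 2.62 + 8.42 + 17.0 + 7.23 = 35.27 kΩ.
Voltage divider: V = V_supply · (2.620 / 35.27) = 3.01 × 0.07428 = 0.2236 V.

V ≈ 0.224 V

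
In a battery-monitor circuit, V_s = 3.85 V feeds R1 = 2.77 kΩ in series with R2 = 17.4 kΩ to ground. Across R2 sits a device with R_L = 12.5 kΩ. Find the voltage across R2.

First combine the lower leg with the load: R2 ‖ R_L = 7.274 kΩ.
Now apply the divider: V_out = 3.85 × 0.7242 = 2.788 V.

V_out ≈ 2.79 V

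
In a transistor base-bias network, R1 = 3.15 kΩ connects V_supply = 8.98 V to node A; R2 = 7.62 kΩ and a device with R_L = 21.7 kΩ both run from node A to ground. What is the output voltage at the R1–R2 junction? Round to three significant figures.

R2 ‖ R_L = (7.62 × 21.7)/(7.62 + 21.7) = 5.640 kΩ.
Now apply the divider: V_out = 8.98 × 0.6416 = 5.762 V.

V_out ≈ 5.76 V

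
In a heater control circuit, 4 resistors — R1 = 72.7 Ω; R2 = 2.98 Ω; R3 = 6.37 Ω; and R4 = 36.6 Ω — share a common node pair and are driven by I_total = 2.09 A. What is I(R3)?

ΣG = 1/72.7 + 1/2.98 + 1/6.37 + 1/36.6 = 0.5336.
R3 takes the fraction G_k/ΣG = 0.1570/0.5336 = 0.2942, so I = 2.09 × 0.2942 = 0.6148 A.

I ≈ 0.615 A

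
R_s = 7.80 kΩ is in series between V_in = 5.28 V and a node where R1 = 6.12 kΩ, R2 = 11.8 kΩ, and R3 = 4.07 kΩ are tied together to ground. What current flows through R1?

I ≈ 0.178 mA

Equivalent of the parallel group: R_p = 2.025 kΩ.
Node voltage V_A = V_in · R_p/(R_s + R_p) = 5.28 × 0.2061 = 1.088 V.
I(R1) = V_A / R1 = 1.088/6.12 = 0.1778 mA.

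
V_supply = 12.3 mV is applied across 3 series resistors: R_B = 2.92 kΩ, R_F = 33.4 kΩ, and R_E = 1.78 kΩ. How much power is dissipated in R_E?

P ≈ 0.186 nW

The common current is I = 12.3/38.10 = 0.3228 µA.
P(R_E) = I²·R_E = (0.3228)² × 1.78 = 0.1855 nW.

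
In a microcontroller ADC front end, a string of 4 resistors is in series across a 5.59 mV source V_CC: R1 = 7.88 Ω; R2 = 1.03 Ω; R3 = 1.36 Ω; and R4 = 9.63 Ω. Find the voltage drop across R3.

Series total: ΣR = 7.88 + 1.03 + 1.36 + 9.63 = 19.90 Ω.
By the voltage-divider rule, V = 5.59 × 1.360/19.90 = 0.3820 mV.

V ≈ 0.382 mV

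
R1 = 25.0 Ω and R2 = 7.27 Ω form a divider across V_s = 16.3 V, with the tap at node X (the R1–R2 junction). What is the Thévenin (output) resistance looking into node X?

With V_s suppressed (replaced by a short), R_th = R1 ‖ R2 = (25.00 × 7.27)/(25.00 + 7.27) = 5.632 Ω.

R_th ≈ 5.63 Ω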